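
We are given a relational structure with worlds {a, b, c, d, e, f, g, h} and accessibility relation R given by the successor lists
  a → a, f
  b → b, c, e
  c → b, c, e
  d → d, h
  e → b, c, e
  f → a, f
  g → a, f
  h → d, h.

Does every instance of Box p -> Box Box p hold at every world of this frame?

Yes

The schema 4 characterises exactly the transitive frames.
Transitive: yes — every two-step R-path is closed by a direct edge.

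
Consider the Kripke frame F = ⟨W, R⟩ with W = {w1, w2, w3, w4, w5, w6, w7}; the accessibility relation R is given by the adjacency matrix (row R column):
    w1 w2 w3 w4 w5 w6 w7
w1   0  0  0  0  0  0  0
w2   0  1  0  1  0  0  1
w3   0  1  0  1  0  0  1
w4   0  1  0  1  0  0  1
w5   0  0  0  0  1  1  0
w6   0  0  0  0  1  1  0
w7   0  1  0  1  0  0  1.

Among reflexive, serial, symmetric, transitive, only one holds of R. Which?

Reflexive: no — w1 is not related to itself.
Serial: no — w1 has no R-successor.
Symmetric: no — w3 R w2 but not w2 R w3.
Transitive: yes — every two-step R-path is closed by a direct edge.
Only transitive holds.

transitive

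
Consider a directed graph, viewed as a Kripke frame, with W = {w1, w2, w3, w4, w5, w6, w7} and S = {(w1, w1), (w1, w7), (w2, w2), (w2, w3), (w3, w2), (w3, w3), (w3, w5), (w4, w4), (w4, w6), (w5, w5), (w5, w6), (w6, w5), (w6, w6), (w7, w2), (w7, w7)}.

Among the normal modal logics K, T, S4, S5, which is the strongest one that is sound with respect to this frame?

Reflexive (axiom T): yes — every world is S-related to itself.
Transitive (axiom 4): no — w1 S w7 and w7 S w2, but not w1 S w2.
Euclidean (axiom 5): no — w3 S w2 and w3 S w5, but not w2 S w5.
So F validates K, T; S4 would additionally require S to be transitive. The strongest is T.

T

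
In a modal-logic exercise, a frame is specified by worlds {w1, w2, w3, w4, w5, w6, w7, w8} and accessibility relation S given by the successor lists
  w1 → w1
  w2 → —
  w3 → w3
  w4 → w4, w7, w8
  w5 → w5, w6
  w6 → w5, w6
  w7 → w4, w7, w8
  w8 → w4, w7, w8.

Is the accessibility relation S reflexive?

No

Reflexive: no — w2 is not related to itself.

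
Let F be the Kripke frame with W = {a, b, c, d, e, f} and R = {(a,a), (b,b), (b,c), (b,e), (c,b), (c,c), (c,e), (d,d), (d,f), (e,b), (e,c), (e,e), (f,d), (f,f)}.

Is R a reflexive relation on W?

Yes

Reflexive: yes — every world is R-related to itself.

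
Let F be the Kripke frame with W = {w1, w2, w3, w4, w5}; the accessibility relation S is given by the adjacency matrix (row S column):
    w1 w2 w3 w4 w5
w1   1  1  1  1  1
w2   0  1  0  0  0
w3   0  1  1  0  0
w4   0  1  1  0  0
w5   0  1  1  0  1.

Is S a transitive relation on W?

Transitive: yes — every two-step S-path is closed by a direct edge.

Yes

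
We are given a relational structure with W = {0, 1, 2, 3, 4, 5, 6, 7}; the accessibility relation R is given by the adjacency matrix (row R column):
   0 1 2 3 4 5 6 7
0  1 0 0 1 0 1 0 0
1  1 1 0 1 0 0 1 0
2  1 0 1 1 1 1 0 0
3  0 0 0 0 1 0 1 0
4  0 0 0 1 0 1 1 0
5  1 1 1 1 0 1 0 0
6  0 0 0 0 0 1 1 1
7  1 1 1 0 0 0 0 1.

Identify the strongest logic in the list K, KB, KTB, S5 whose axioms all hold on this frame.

K

Symmetric (axiom B): no — 0 R 3 but not 3 R 0.
Reflexive (axiom T): no — 3 is not related to itself.
Euclidean (axiom 5): no — 0 R 3 and 0 R 5, but not 3 R 5.
So F validates K; KB would additionally require R to be symmetric. The strongest is K.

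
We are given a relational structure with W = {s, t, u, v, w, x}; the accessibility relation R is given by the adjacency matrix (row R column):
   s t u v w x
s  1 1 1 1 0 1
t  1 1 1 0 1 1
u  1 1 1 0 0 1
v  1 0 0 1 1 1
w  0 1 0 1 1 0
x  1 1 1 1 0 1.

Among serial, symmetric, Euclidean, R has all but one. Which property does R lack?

Serial: yes — every world has a successor (e.g. s R s).
Symmetric: yes — every pair in R has its reverse in R.
Euclidean: no — s R t and s R v, but not t R v.
Only Euclidean fails.

Euclidean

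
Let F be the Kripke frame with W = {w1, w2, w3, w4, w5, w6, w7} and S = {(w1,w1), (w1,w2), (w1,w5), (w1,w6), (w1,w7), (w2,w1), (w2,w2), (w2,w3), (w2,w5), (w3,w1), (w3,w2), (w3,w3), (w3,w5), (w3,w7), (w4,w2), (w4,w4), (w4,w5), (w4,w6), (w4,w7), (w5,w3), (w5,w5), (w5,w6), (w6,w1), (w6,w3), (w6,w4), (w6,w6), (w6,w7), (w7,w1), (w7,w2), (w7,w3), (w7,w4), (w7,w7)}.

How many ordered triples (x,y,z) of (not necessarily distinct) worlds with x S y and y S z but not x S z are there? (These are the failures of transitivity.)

Enumerating: (w1,w2,w3), (w1,w5,w3), (w1,w6,w3), (w1,w6,w4), (w1,w7,w3), (w1,w7,w4), (w2,w1,w6), (w2,w1,w7), (w2,w3,w7), (w2,w5,w6), (w3,w1,w6), (w3,w5,w6), … and 27 more.
Total: 39.

39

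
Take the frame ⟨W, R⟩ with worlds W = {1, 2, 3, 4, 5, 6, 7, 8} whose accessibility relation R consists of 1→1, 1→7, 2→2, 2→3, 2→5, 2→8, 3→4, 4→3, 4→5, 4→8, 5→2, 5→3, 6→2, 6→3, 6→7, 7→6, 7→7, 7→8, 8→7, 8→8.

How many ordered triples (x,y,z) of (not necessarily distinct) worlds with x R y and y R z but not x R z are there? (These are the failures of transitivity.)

Enumerating: (1,7,6), (1,7,8), (2,3,4), (2,8,7), (3,4,3), (3,4,5), (3,4,8), (4,3,4), (4,5,2), (4,8,7), (5,2,5), (5,2,8), … and 9 more.
Total: 21.

21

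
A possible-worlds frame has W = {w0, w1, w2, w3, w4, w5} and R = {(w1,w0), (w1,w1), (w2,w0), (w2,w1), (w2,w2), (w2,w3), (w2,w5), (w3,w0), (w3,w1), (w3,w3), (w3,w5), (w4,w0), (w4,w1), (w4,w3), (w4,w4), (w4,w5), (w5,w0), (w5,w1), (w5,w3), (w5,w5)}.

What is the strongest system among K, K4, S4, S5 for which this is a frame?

Transitive (axiom 4): yes — every two-step R-path is closed by a direct edge.
Reflexive (axiom T): no — w0 is not related to itself.
Euclidean (axiom 5): no — w2 R w0 and w2 R w1, but not w0 R w1.
So F validates K, K4; S4 would additionally require R to be reflexive. The strongest is K4.

K4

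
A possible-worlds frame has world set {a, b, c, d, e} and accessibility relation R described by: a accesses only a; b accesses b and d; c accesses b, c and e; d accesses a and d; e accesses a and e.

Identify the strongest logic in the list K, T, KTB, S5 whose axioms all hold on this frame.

T

Reflexive (axiom T): yes — every world is R-related to itself.
Symmetric (axiom B): no — b R d but not d R b.
Euclidean (axiom 5): no — c R b and c R e, but not b R e.
So F validates K, T; KTB would additionally require R to be symmetric. The strongest is T.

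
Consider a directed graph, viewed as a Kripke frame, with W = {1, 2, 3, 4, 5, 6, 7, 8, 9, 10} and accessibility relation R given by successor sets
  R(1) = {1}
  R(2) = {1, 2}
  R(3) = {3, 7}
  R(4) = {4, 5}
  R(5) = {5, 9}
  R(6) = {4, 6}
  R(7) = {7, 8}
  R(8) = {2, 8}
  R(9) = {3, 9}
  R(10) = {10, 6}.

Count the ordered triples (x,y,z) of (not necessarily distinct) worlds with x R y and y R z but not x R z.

8

Enumerating: (10,6,4), (3,7,8), (4,5,9), (5,9,3), (6,4,5), (7,8,2), (8,2,1), (9,3,7).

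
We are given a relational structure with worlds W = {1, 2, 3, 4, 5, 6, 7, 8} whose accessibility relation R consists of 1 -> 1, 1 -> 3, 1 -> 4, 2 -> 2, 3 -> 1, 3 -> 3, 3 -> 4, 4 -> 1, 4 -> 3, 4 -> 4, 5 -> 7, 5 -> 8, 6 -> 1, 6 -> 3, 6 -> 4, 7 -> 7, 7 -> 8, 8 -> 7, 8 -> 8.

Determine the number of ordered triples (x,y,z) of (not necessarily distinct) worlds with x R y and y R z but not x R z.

0

R is transitive; there are no such tuples.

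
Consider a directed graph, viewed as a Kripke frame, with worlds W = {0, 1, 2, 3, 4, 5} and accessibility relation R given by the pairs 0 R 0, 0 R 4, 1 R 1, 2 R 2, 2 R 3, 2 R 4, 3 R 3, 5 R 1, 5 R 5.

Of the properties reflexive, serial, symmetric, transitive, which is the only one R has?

transitive

Reflexive: no — 4 is not related to itself.
Serial: no — 4 has no R-successor.
Symmetric: no — 0 R 4 but not 4 R 0.
Transitive: yes — every two-step R-path is closed by a direct edge.
Only transitive holds.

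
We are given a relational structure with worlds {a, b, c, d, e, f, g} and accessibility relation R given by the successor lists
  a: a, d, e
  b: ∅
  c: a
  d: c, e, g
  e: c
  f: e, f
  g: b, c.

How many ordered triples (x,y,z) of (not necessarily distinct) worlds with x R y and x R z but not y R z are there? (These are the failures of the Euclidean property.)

19

Enumerating: (a,d,a), (a,d,d), (a,e,a), (a,e,d), (a,e,e), (d,c,c), (d,c,e), (d,c,g), (d,e,e), (d,e,g), (d,g,e), (d,g,g), … and 7 more.
Total: 19.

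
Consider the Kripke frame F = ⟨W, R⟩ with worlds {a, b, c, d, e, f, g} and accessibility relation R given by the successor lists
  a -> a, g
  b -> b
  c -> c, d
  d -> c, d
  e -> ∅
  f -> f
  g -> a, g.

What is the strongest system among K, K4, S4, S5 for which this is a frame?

Transitive (axiom 4): yes — every two-step R-path is closed by a direct edge.
Reflexive (axiom T): no — e is not related to itself.
Euclidean (axiom 5): yes — any two successors of a common world are R-related.
So F validates K, K4; S4 would additionally require R to be reflexive. The strongest is K4.

K4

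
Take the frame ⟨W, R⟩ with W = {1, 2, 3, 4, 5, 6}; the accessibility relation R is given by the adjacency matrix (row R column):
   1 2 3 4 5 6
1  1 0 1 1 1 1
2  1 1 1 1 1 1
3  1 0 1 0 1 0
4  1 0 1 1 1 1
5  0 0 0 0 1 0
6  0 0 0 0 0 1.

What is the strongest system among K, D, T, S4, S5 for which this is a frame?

T

Serial (axiom D): yes — every world has a successor (e.g. 1 R 1).
Reflexive (axiom T): yes — every world is R-related to itself.
Transitive (axiom 4): no — 3 R 1 and 1 R 4, but not 3 R 4.
Euclidean (axiom 5): no — 1 R 3 and 1 R 4, but not 3 R 4.
So F validates K, D, T; S4 would additionally require R to be transitive. The strongest is T.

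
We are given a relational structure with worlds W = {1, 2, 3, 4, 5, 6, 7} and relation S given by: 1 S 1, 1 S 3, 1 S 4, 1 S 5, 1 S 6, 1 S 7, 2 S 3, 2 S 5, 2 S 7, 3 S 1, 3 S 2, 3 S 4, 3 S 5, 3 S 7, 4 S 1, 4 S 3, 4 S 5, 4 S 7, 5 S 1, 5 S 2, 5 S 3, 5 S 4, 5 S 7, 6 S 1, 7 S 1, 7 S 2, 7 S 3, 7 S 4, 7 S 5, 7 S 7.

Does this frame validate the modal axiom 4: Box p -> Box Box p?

By correspondence theory, 4 is valid on a frame iff S is transitive.
Transitive: no — 1 S 3 and 3 S 2, but not 1 S 2.

No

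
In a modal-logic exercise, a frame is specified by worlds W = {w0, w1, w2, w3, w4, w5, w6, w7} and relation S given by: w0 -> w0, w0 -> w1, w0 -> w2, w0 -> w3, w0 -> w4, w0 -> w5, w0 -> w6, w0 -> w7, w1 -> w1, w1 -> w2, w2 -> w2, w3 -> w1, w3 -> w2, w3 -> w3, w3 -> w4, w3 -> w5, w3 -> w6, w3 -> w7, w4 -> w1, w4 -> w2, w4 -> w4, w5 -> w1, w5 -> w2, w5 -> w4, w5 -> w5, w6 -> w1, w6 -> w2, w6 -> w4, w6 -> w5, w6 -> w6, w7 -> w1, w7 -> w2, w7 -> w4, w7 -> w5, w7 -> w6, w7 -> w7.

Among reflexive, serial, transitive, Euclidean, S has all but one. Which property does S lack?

Reflexive: yes — every world is S-related to itself.
Serial: yes — every world has a successor (e.g. w0 S w0).
Transitive: yes — every two-step S-path is closed by a direct edge.
Euclidean: no — w0 S w1 and w0 S w3, but not w1 S w3.
Only Euclidean fails.

Euclidean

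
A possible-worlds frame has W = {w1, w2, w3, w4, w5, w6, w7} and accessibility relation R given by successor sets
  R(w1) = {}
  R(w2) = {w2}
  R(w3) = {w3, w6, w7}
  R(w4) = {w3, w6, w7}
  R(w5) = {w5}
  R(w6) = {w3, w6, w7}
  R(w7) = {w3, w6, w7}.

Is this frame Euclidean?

Euclidean: yes — any two successors of a common world are R-related.

Yes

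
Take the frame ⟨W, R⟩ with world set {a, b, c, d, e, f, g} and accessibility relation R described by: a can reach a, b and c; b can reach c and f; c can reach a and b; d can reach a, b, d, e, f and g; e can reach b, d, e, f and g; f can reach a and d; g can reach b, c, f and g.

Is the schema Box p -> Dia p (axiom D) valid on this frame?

Yes

The schema D characterises exactly the serial frames.
Serial: yes — every world has a successor (e.g. a R a).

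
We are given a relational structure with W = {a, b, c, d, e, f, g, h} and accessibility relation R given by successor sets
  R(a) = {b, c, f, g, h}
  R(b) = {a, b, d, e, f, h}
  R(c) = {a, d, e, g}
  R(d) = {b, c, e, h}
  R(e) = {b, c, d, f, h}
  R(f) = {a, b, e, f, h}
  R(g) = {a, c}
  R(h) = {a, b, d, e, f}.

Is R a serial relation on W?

Yes

Serial: yes — every world has a successor (e.g. a R b).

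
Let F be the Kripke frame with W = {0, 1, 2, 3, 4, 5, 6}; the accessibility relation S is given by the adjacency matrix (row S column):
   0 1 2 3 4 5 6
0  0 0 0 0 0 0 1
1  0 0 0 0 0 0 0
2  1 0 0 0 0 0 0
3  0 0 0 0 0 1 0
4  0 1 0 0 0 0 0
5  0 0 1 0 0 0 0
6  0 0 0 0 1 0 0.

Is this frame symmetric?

No

Symmetric: no — 0 S 6 but not 6 S 0.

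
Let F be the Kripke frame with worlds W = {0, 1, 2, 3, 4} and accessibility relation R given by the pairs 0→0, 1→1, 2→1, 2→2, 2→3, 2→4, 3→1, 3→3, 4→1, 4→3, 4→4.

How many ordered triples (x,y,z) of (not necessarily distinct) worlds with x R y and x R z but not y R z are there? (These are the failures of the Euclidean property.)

10

Enumerating: (2,1,2), (2,1,3), (2,1,4), (2,3,2), (2,3,4), (2,4,2), (3,1,3), (4,1,3), (4,1,4), (4,3,4).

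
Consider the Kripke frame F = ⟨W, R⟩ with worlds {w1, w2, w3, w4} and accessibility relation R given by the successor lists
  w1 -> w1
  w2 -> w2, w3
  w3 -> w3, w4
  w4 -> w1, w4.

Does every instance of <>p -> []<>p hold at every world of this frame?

No

The schema 5 characterises exactly the Euclidean frames.
Euclidean: no — w2 R w3 and w2 R w2, but not w3 R w2.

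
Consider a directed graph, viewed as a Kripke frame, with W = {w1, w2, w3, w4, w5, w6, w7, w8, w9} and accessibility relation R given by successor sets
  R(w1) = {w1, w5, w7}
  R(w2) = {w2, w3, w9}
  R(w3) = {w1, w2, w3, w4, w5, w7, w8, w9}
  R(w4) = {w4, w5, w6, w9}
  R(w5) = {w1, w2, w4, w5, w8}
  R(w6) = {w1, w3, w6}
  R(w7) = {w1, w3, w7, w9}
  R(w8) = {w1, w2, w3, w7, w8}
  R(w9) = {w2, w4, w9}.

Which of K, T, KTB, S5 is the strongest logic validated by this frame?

T

Reflexive (axiom T): yes — every world is R-related to itself.
Symmetric (axiom B): no — w3 R w1 but not w1 R w3.
Euclidean (axiom 5): no — w1 R w5 and w1 R w7, but not w5 R w7.
So F validates K, T; KTB would additionally require R to be symmetric. The strongest is T.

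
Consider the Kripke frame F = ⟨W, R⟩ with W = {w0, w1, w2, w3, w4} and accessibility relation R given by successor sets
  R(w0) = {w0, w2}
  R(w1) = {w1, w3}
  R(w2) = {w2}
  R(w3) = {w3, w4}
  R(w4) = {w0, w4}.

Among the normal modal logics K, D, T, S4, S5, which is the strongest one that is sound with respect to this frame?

Serial (axiom D): yes — every world has a successor (e.g. w0 R w0).
Reflexive (axiom T): yes — every world is R-related to itself.
Transitive (axiom 4): no — w1 R w3 and w3 R w4, but not w1 R w4.
Euclidean (axiom 5): no — w0 R w2 and w0 R w0, but not w2 R w0.
So F validates K, D, T; S4 would additionally require R to be transitive. The strongest is T.

T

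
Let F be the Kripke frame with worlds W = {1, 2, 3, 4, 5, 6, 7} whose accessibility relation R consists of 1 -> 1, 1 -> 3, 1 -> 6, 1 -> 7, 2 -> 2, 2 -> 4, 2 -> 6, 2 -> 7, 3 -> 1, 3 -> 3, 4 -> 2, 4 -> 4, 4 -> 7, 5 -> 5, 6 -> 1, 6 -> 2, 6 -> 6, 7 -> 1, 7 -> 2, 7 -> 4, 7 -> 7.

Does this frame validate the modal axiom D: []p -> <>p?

By correspondence theory, D is valid on a frame iff R is serial.
Serial: yes — every world has a successor (e.g. 1 R 1).

Yes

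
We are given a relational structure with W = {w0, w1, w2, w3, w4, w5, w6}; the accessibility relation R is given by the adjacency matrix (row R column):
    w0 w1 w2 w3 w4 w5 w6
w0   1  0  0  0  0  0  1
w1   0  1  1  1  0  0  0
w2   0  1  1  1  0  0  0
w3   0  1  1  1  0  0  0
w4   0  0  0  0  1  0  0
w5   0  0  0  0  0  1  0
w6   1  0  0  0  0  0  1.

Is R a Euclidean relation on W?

Euclidean: yes — any two successors of a common world are R-related.

Yes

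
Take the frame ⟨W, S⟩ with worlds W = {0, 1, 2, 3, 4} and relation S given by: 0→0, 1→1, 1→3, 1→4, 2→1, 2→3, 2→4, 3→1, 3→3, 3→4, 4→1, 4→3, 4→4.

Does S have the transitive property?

Yes

Transitive: yes — every two-step S-path is closed by a direct edge.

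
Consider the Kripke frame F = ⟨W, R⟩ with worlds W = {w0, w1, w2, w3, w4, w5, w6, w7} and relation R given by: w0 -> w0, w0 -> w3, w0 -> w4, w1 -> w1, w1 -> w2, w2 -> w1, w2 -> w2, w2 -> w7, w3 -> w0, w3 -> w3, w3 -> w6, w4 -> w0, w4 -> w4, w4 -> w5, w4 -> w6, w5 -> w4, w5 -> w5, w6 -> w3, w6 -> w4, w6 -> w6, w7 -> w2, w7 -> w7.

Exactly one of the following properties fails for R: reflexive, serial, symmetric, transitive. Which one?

Reflexive: yes — every world is R-related to itself.
Serial: yes — every world has a successor (e.g. w0 R w0).
Symmetric: yes — every pair in R has its reverse in R.
Transitive: no — w0 R w3 and w3 R w6, but not w0 R w6.
Only transitive fails.

transitive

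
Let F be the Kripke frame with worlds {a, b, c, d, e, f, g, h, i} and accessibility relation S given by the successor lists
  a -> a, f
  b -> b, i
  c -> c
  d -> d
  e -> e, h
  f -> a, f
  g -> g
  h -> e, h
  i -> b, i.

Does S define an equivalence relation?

Reflexive: yes — every world is S-related to itself.
Symmetric: yes — every pair in S has its reverse in S.
Transitive: yes — every two-step S-path is closed by a direct edge.
So S is an equivalence relation.

Yes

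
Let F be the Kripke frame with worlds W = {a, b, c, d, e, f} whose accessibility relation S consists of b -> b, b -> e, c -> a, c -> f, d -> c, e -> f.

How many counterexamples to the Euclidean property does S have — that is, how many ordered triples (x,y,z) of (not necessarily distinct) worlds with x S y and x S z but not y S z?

Enumerating: (b,e,b), (b,e,e), (c,a,a), (c,a,f), (c,f,a), (c,f,f), (d,c,c), (e,f,f).

8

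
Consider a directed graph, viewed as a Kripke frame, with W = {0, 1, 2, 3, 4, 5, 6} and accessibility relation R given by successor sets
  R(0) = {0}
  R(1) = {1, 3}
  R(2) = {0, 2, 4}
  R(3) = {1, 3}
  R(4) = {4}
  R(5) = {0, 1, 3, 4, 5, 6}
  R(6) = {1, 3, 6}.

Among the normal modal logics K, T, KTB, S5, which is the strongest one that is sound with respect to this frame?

Reflexive (axiom T): yes — every world is R-related to itself.
Symmetric (axiom B): no — 2 R 0 but not 0 R 2.
Euclidean (axiom 5): no — 2 R 0 and 2 R 4, but not 0 R 4.
So F validates K, T; KTB would additionally require R to be symmetric. The strongest is T.

T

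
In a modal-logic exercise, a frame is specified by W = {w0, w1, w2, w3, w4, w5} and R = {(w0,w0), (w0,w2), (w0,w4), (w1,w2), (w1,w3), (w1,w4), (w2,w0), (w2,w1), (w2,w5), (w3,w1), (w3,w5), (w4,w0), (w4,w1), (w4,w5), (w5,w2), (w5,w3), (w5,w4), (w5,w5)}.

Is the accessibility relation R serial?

Serial: yes — every world has a successor (e.g. w0 R w0).

Yes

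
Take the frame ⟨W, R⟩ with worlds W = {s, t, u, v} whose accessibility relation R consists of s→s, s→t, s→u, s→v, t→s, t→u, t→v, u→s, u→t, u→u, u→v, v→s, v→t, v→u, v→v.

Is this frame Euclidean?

No

Euclidean: no — s R t and s R t, but not t R t.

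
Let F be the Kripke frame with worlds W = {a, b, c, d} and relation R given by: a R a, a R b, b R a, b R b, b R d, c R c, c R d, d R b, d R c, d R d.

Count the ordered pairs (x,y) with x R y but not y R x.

0

R is symmetric; there are no such tuples.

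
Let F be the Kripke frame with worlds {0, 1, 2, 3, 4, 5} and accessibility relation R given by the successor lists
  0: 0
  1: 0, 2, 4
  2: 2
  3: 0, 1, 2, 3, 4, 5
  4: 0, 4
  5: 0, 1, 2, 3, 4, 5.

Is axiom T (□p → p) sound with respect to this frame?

The schema T characterises exactly the reflexive frames.
Reflexive: no — 1 is not related to itself.

No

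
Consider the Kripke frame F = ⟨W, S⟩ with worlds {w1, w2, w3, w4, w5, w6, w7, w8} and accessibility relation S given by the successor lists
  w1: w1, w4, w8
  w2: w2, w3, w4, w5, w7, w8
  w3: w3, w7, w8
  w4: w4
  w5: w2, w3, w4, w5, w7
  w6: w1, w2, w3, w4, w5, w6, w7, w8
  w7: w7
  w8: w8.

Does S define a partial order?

No

Reflexive: yes — every world is S-related to itself.
Transitive: no — w5 S w2 and w2 S w8, but not w5 S w8.
Antisymmetric: no — w2 S w5 and w5 S w2 with w2 ≠ w5.
So S is not a partial order.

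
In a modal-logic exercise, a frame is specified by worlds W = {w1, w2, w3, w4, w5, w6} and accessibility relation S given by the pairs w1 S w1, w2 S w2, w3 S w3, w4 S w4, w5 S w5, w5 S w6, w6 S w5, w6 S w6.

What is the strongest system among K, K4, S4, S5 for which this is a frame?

S5

Transitive (axiom 4): yes — every two-step S-path is closed by a direct edge.
Reflexive (axiom T): yes — every world is S-related to itself.
Euclidean (axiom 5): yes — any two successors of a common world are S-related.
So F validates K, K4, S4, S5. The strongest is S5.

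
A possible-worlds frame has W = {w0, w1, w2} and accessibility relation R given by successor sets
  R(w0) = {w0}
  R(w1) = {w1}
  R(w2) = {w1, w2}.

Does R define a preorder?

Yes

Reflexive: yes — every world is R-related to itself.
Transitive: yes — every two-step R-path is closed by a direct edge.
So R is a preorder.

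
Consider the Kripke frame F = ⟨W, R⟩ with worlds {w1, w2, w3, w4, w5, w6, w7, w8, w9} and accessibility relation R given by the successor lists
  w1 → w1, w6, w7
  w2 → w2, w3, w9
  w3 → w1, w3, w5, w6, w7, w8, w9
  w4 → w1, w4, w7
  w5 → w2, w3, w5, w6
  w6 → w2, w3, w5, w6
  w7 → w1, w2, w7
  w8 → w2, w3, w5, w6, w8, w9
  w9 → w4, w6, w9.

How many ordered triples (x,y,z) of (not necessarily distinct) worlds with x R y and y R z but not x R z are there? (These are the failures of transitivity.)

39

Enumerating: (w1,w6,w2), (w1,w6,w3), (w1,w6,w5), (w1,w7,w2), (w2,w3,w1), (w2,w3,w5), (w2,w3,w6), (w2,w3,w7), (w2,w3,w8), (w2,w9,w4), (w2,w9,w6), (w3,w5,w2), … and 27 more.
Total: 39.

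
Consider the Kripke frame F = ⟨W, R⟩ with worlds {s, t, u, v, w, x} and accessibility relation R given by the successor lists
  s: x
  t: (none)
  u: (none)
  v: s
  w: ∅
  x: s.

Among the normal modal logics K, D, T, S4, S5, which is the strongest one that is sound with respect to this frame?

Serial (axiom D): no — t has no R-successor.
Reflexive (axiom T): no — s is not related to itself.
Transitive (axiom 4): no — v R s and s R x, but not v R x.
Euclidean (axiom 5): no — s R x and s R x, but not x R x.
So F validates K; D would additionally require R to be serial. The strongest is K.

K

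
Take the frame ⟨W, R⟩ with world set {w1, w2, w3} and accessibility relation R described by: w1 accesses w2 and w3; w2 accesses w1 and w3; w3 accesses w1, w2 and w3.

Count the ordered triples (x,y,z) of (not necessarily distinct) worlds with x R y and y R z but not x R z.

4

Enumerating: (w1,w2,w1), (w1,w3,w1), (w2,w1,w2), (w2,w3,w2).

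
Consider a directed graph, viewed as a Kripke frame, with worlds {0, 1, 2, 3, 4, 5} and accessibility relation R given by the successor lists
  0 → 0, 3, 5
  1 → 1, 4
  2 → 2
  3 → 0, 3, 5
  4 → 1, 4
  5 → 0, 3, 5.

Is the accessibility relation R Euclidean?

Euclidean: yes — any two successors of a common world are R-related.

Yes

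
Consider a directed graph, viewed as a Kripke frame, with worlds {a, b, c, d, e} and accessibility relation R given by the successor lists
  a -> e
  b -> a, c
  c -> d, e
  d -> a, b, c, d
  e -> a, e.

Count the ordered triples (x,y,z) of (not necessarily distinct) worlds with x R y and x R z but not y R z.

16

Enumerating: (b,a,a), (b,a,c), (b,c,a), (b,c,c), (c,d,e), (c,e,d), (d,a,a), (d,a,b), (d,a,c), (d,a,d), (d,b,b), (d,b,d), (d,c,a), (d,c,b), (d,c,c), (e,a,a).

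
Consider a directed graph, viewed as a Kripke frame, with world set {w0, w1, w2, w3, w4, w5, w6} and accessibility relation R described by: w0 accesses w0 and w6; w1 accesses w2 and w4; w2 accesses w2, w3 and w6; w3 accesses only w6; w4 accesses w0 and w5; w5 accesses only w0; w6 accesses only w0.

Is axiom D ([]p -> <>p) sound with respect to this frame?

By correspondence theory, D is valid on a frame iff R is serial.
Serial: yes — every world has a successor (e.g. w0 R w0).

Yes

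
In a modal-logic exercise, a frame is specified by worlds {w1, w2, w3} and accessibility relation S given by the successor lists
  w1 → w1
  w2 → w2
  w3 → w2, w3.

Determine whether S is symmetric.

Symmetric: no — w3 S w2 but not w2 S w3.

No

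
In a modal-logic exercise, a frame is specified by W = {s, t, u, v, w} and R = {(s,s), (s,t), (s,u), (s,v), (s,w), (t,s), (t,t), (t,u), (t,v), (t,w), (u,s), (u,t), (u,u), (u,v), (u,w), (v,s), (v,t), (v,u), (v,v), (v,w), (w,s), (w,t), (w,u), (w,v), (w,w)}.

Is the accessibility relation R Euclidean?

Yes

Euclidean: yes — any two successors of a common world are R-related.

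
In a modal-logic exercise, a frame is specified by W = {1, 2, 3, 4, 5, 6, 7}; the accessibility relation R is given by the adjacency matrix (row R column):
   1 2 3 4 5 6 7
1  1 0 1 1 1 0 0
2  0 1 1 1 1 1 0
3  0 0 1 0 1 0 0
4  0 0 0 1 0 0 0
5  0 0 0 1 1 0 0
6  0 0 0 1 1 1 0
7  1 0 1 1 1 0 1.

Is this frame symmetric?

Symmetric: no — 1 R 3 but not 3 R 1.

No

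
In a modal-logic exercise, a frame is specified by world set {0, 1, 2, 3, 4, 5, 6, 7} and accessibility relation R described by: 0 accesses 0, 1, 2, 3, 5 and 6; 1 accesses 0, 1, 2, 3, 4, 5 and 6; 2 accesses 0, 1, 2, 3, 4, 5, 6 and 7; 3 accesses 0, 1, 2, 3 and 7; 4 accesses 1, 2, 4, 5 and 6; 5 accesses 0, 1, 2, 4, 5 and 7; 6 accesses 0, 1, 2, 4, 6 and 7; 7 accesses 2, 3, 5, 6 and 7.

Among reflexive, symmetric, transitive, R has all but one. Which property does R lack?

transitive

Reflexive: yes — every world is R-related to itself.
Symmetric: yes — every pair in R has its reverse in R.
Transitive: no — 0 R 1 and 1 R 4, but not 0 R 4.
Only transitive fails.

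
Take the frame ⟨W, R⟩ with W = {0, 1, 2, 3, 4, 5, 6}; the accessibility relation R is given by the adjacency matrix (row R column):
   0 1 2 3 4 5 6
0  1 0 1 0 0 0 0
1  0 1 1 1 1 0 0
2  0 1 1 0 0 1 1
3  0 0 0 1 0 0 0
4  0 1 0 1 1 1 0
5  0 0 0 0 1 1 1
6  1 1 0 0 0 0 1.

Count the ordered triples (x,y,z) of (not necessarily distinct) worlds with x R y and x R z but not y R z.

26

Enumerating: (0,2,0), (1,2,3), (1,2,4), (1,3,1), (1,3,2), (1,3,4), (1,4,2), (2,1,5), (2,1,6), (2,5,1), (2,5,2), (2,6,2), … and 14 more.
Total: 26.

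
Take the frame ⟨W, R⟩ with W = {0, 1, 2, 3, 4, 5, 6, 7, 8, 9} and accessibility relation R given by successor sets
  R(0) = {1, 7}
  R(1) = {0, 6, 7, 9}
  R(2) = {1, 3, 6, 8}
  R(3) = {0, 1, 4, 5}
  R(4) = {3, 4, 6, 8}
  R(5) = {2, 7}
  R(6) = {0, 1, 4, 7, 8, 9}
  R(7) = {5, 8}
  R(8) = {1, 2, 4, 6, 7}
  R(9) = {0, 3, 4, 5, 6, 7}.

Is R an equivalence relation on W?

No

Reflexive: no — 0 is not related to itself.
Symmetric: no — 0 R 7 but not 7 R 0.
Transitive: no — 0 R 1 and 1 R 6, but not 0 R 6.
So R is not an equivalence relation.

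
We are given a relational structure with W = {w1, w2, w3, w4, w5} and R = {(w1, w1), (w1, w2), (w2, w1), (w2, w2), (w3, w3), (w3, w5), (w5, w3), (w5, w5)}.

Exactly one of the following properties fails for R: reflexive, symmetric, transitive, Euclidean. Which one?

Reflexive: no — w4 is not related to itself.
Symmetric: yes — every pair in R has its reverse in R.
Transitive: yes — every two-step R-path is closed by a direct edge.
Euclidean: yes — any two successors of a common world are R-related.
Only reflexive fails.

reflexive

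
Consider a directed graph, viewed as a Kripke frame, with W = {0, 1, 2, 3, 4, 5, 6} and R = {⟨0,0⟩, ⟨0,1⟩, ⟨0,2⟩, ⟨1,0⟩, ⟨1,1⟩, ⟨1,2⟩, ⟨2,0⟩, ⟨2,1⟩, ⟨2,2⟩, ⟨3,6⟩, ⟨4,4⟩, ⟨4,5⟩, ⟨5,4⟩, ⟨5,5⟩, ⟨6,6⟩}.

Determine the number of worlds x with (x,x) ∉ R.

Enumerating: 3.

1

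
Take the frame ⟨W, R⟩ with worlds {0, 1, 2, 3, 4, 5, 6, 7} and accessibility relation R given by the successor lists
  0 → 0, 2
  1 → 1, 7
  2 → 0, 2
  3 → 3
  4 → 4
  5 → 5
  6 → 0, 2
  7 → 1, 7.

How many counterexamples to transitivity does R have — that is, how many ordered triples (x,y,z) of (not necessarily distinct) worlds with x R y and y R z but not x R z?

0

R is transitive; there are no such tuples.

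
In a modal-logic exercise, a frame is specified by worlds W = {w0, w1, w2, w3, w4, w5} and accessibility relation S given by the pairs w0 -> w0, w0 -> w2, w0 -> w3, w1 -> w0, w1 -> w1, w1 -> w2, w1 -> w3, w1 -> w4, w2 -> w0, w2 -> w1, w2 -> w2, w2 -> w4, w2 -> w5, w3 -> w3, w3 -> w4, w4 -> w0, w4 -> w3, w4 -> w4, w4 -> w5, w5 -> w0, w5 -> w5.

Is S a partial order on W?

Reflexive: yes — every world is S-related to itself.
Transitive: no — w0 S w2 and w2 S w1, but not w0 S w1.
Antisymmetric: no — w0 S w2 and w2 S w0 with w0 ≠ w2.
So S is not a partial order.

No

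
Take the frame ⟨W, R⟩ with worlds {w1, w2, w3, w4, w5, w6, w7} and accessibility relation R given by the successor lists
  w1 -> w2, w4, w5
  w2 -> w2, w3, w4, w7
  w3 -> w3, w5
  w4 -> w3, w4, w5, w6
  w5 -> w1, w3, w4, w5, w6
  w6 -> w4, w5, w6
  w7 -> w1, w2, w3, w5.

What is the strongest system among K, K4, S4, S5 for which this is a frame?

K

Transitive (axiom 4): no — w1 R w2 and w2 R w3, but not w1 R w3.
Reflexive (axiom T): no — w1 is not related to itself.
Euclidean (axiom 5): no — w1 R w2 and w1 R w5, but not w2 R w5.
So F validates K; K4 would additionally require R to be transitive. The strongest is K.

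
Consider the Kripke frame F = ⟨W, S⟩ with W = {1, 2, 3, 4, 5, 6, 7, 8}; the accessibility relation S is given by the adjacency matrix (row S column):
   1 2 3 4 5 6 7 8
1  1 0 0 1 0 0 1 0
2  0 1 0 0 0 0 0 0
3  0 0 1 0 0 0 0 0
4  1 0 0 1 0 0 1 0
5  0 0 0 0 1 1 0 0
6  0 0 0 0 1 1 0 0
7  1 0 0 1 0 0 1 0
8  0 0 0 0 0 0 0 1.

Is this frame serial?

Serial: yes — every world has a successor (e.g. 1 S 1).

Yes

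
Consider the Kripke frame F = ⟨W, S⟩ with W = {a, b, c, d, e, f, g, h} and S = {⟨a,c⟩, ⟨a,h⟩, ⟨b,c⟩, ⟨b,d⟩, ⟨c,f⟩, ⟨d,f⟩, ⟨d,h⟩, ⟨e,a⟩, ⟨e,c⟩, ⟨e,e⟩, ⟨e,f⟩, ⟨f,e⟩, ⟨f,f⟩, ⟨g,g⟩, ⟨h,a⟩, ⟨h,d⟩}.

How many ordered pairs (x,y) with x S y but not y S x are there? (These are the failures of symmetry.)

Enumerating: (a,c), (b,c), (b,d), (c,f), (d,f), (e,a), (e,c).

7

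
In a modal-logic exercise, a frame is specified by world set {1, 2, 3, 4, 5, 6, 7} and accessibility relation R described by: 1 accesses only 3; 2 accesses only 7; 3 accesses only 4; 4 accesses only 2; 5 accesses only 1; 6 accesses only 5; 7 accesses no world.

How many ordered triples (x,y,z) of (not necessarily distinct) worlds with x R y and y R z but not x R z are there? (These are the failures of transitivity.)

Enumerating: (1,3,4), (3,4,2), (4,2,7), (5,1,3), (6,5,1).

5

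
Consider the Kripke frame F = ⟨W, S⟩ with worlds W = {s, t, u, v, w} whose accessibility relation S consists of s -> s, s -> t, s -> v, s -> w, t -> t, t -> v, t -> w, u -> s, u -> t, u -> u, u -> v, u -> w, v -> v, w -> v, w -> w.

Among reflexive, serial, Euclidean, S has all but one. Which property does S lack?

Reflexive: yes — every world is S-related to itself.
Serial: yes — every world has a successor (e.g. s S s).
Euclidean: no — s S v and s S t, but not v S t.
Only Euclidean fails.

Euclidean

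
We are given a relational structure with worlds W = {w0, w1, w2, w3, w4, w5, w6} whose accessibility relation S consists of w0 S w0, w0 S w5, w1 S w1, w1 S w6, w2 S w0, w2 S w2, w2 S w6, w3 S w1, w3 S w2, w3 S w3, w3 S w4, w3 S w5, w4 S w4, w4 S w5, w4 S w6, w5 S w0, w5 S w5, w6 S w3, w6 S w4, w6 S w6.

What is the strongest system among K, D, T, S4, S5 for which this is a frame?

Serial (axiom D): yes — every world has a successor (e.g. w0 S w0).
Reflexive (axiom T): yes — every world is S-related to itself.
Transitive (axiom 4): no — w1 S w6 and w6 S w3, but not w1 S w3.
Euclidean (axiom 5): no — w2 S w0 and w2 S w6, but not w0 S w6.
So F validates K, D, T; S4 would additionally require S to be transitive. The strongest is T.

T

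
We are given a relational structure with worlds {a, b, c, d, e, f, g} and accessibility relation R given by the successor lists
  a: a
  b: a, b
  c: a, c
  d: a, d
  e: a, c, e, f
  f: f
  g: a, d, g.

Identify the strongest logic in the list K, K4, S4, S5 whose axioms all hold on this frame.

Transitive (axiom 4): yes — every two-step R-path is closed by a direct edge.
Reflexive (axiom T): yes — every world is R-related to itself.
Euclidean (axiom 5): no — e R a and e R c, but not a R c.
So F validates K, K4, S4; S5 would additionally require R to be Euclidean. The strongest is S4.

S4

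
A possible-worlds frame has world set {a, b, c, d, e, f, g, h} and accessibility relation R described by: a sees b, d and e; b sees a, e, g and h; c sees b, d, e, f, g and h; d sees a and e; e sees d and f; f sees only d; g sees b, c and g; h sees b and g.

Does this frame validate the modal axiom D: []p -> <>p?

Yes

Axiom D corresponds to the accessibility relation being serial.
Serial: yes — every world has a successor (e.g. a R b).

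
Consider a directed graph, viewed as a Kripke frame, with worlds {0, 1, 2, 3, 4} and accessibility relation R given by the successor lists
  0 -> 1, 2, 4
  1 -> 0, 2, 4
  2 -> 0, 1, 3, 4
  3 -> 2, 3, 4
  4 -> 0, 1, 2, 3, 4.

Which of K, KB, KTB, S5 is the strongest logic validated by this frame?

KB

Symmetric (axiom B): yes — every pair in R has its reverse in R.
Reflexive (axiom T): no — 0 is not related to itself.
Euclidean (axiom 5): no — 2 R 0 and 2 R 3, but not 0 R 3.
So F validates K, KB; KTB would additionally require R to be reflexive. The strongest is KB.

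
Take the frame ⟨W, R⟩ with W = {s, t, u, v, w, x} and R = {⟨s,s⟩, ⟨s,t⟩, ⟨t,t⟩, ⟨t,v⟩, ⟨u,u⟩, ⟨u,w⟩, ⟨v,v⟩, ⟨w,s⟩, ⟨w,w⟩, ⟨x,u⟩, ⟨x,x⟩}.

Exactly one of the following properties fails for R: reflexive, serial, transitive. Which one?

Reflexive: yes — every world is R-related to itself.
Serial: yes — every world has a successor (e.g. s R s).
Transitive: no — s R t and t R v, but not s R v.
Only transitive fails.

transitive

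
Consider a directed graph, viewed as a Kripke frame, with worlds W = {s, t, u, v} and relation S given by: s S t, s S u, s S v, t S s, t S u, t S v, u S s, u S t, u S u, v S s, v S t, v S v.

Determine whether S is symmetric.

Yes

Symmetric: yes — every pair in S has its reverse in S.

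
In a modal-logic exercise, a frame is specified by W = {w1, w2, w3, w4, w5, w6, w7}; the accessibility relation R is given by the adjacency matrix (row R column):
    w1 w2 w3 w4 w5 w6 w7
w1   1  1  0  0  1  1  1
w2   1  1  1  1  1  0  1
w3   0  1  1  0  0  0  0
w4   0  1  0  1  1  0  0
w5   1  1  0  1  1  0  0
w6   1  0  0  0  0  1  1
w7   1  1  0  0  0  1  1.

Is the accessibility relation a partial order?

Reflexive: yes — every world is R-related to itself.
Transitive: no — w1 R w2 and w2 R w3, but not w1 R w3.
Antisymmetric: no — w1 R w2 and w2 R w1 with w1 ≠ w2.
So R is not a partial order.

No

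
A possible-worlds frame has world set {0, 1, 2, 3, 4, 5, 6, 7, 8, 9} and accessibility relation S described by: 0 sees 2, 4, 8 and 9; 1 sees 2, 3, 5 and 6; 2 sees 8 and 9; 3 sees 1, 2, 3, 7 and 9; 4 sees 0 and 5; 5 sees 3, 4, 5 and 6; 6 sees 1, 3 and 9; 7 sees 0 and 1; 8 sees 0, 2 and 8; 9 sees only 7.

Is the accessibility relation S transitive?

Transitive: no — 0 S 4 and 4 S 5, but not 0 S 5.

No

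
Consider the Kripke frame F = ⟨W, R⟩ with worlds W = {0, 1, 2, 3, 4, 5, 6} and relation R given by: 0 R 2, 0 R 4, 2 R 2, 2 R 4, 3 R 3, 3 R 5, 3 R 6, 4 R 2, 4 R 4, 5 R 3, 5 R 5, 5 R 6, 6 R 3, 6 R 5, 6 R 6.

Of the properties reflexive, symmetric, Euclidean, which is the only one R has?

Reflexive: no — 0 is not related to itself.
Symmetric: no — 0 R 2 but not 2 R 0.
Euclidean: yes — any two successors of a common world are R-related.
Only Euclidean holds.

Euclidean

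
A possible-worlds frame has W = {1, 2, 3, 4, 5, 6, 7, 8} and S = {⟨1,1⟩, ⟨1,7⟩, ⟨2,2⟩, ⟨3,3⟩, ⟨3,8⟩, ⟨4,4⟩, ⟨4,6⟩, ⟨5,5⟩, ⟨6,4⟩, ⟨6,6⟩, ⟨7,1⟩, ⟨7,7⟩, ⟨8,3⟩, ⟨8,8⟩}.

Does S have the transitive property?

Transitive: yes — every two-step S-path is closed by a direct edge.

Yes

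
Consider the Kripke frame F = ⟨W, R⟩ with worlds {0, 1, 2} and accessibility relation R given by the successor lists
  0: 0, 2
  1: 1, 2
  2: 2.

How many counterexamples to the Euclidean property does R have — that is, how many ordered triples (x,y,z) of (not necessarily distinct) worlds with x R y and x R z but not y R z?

2

Enumerating: (0,2,0), (1,2,1).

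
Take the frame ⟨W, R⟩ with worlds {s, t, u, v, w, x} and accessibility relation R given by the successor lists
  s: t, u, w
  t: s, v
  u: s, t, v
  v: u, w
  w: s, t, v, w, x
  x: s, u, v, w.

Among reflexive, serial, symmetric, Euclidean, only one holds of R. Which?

serial

Reflexive: no — s is not related to itself.
Serial: yes — every world has a successor (e.g. s R t).
Symmetric: no — t R v but not v R t.
Euclidean: no — s R t and s R u, but not t R u.
Only serial holds.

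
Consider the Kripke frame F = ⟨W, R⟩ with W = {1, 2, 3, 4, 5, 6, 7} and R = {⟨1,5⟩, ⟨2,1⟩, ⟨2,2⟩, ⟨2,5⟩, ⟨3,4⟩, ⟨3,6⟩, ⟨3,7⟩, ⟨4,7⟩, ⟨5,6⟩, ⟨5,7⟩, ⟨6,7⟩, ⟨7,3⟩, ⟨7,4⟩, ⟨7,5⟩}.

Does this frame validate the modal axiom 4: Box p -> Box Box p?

Axiom 4 corresponds to the accessibility relation being transitive.
Transitive: no — 1 R 5 and 5 R 6, but not 1 R 6.

No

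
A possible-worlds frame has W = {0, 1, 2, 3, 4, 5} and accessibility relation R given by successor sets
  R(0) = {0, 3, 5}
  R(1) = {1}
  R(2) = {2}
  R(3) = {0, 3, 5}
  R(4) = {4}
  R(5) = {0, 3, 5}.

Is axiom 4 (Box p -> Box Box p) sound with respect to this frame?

Yes

The schema 4 characterises exactly the transitive frames.
Transitive: yes — every two-step R-path is closed by a direct edge.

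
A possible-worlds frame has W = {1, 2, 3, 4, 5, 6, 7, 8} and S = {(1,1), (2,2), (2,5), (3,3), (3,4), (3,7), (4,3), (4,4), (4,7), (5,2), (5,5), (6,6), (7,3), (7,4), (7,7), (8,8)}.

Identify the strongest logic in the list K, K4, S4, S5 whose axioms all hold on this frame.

Transitive (axiom 4): yes — every two-step S-path is closed by a direct edge.
Reflexive (axiom T): yes — every world is S-related to itself.
Euclidean (axiom 5): yes — any two successors of a common world are S-related.
So F validates K, K4, S4, S5. The strongest is S5.

S5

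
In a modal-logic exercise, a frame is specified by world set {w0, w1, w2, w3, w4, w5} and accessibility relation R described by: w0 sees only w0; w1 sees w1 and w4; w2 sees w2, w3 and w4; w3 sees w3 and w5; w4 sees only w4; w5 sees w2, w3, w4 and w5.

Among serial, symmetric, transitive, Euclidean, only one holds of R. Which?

Serial: yes — every world has a successor (e.g. w0 R w0).
Symmetric: no — w1 R w4 but not w4 R w1.
Transitive: no — w2 R w3 and w3 R w5, but not w2 R w5.
Euclidean: no — w2 R w3 and w2 R w4, but not w3 R w4.
Only serial holds.

serial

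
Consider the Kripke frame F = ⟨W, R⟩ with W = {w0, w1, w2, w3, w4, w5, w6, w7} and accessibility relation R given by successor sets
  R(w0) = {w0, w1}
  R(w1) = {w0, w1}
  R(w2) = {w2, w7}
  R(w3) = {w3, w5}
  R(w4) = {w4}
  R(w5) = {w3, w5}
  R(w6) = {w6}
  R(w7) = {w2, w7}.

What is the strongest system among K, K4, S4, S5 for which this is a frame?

S5

Transitive (axiom 4): yes — every two-step R-path is closed by a direct edge.
Reflexive (axiom T): yes — every world is R-related to itself.
Euclidean (axiom 5): yes — any two successors of a common world are R-related.
So F validates K, K4, S4, S5. The strongest is S5.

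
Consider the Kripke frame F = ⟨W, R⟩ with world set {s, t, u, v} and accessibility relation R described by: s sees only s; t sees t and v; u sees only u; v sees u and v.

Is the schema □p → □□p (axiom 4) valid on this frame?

No

The schema 4 characterises exactly the transitive frames.
Transitive: no — t R v and v R u, but not t R u.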